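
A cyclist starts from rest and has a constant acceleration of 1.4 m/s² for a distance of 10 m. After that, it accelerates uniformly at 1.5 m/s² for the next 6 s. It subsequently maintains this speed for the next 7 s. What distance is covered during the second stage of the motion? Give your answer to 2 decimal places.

58.75 m

Phase 1 (accelerating): v₀ = 0 m/s, a = 1.4 m/s².
v² = v₀² + 2aΔx = 0² + 2·1.4·10 = 28.0 → v = 5.29 m/s
t = (v − v₀)/a = (5.29 − 0)/1.4 = 3.78 s

Phase 2 (accelerating): v₀ = 5.29 m/s, a = 1.5 m/s².
v = v₀ + at = 5.29 + (1.5)(6) = 14.3 m/s
Δx = v₀t + ½at² = 5.29·6 + 0.5·1.5·6² = 58.7 m
Distance in phase 2 = 58.7 m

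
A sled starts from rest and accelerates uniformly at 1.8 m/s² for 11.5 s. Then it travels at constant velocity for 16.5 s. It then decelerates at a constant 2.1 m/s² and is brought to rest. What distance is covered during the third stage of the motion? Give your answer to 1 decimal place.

Phase 1 (accelerating): v₀ = 0 m/s, a = 1.8 m/s².
v = v₀ + at = 0 + (1.8)(11.5) = 20.7 m/s
Δx = v₀t + ½at² = 0·11.5 + 0.5·1.8·11.5² = 119 m

Phase 2 (constant speed): v₀ = 20.7 m/s, a = 0 m/s².
v = v₀ + at = 20.7 + (0)(16.5) = 20.7 m/s
Δx = v₀t + ½at² = 20.7·16.5 + 0.5·0·16.5² = 342 m

Phase 3 (decelerating): v₀ = 20.7 m/s, a = -2.1 m/s².
v = v₀ + at → t = (0 − 20.7) / -2.1 = 9.86 s
v² = v₀² + 2aΔx → Δx = (0² − 20.7²)/(2·-2.1) = 102 m
Distance in phase 3 = 102 m

102.0 m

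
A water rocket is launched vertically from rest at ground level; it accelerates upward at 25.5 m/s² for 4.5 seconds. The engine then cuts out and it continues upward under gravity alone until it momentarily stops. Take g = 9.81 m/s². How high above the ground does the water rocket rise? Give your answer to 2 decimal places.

929.32 m

Phase 1 (powered ascent): v₀ = 0 m/s, a = 25.5 m/s².
v = v₀ + at = 0 + (25.5)(4.5) = 115 m/s
Δx = v₀t + ½at² = 0·4.5 + 0.5·25.5·4.5² = 258 m

Phase 2 (coasting upward): v₀ = 115 m/s, a = -9.81 m/s².
v = v₀ + at → t = (0 − 115) / -9.81 = 11.7 s
v² = v₀² + 2aΔx → Δx = (0² − 115²)/(2·-9.81) = 671 m
Maximum height = 258 + 671 = 929 m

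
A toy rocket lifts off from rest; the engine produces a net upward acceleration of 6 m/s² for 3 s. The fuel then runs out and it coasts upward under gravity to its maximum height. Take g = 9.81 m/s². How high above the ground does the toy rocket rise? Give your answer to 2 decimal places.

43.51 m

Phase 1 (powered ascent): v₀ = 0 m/s, a = 6 m/s².
v = v₀ + at = 0 + (6)(3) = 18.0 m/s
Δx = v₀t + ½at² = 0·3 + 0.5·6·3² = 27.0 m

Phase 2 (coasting upward): v₀ = 18.0 m/s, a = -9.81 m/s².
v = v₀ + at → t = (0 − 18.0) / -9.81 = 1.83 s
v² = v₀² + 2aΔx → Δx = (0² − 18.0²)/(2·-9.81) = 16.5 m
Maximum height = 27.0 + 16.5 = 43.5 m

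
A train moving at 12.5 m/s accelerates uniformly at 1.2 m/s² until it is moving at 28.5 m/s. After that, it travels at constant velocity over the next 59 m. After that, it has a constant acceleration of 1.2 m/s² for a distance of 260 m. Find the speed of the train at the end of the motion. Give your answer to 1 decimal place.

Phase 1 (accelerating): v₀ = 12.5 m/s, a = 1.2 m/s².
v = v₀ + at → t = (28.5 − 12.5) / 1.2 = 13.3 s
v² = v₀² + 2aΔx → Δx = (28.5² − 12.5²)/(2·1.2) = 273 m

Phase 2 (constant speed): v₀ = 28.5 m/s, a = 0 m/s².
Constant speed: t = d/v = 59/28.5 = 2.07 s

Phase 3 (accelerating): v₀ = 28.5 m/s, a = 1.2 m/s².
v² = v₀² + 2aΔx = 28.5² + 2·1.2·260 = 1440 → v = 37.9 m/s
t = (v − v₀)/a = (37.9 − 28.5)/1.2 = 7.83 s
Final speed = 37.9 m/s

37.9 m/s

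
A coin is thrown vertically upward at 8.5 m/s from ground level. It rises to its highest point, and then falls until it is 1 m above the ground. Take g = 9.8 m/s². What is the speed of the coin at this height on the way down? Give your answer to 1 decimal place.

Phase 1 (rising): v₀ = 8.50 m/s, a = -9.8 m/s².
v = v₀ + at → t = (0 − 8.50) / -9.8 = 0.867 s
v² = v₀² + 2aΔx → Δx = (0² − 8.50²)/(2·-9.8) = 3.69 m

Phase 2 (falling): v₀ = 0 m/s, a = -9.8 m/s².
Falls 2.69 m from rest: t = √(2·2.69/9.8) = 0.740 s; v = g·t = 7.26 m/s.
Final speed = 7.26 m/s

7.3 m/s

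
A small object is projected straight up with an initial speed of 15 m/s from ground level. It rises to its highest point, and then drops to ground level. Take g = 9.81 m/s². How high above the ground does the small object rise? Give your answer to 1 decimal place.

11.5 m

Phase 1 (rising): v₀ = 15.0 m/s, a = -9.81 m/s².
v = v₀ + at → t = (0 − 15.0) / -9.81 = 1.53 s
v² = v₀² + 2aΔx → Δx = (0² − 15.0²)/(2·-9.81) = 11.5 m
Maximum height = 11.5 m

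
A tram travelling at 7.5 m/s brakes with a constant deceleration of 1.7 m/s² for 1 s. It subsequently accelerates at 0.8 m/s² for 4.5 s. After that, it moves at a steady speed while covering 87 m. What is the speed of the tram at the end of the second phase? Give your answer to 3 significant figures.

Phase 1 (decelerating): v₀ = 7.50 m/s, a = -1.7 m/s².
v = v₀ + at = 7.50 + (-1.7)(1) = 5.80 m/s
Δx = v₀t + ½at² = 7.50·1 + 0.5·-1.7·1² = 6.65 m

Phase 2 (accelerating): v₀ = 5.80 m/s, a = 0.8 m/s².
v = v₀ + at = 5.80 + (0.8)(4.5) = 9.40 m/s
Δx = v₀t + ½at² = 5.80·4.5 + 0.5·0.8·4.5² = 34.2 m
Speed at end of phase 2 = 9.40 m/s

9.40 m/s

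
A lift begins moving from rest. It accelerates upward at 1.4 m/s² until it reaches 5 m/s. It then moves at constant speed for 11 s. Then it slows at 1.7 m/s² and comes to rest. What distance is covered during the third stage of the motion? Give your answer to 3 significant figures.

7.35 m

Phase 1 (accelerating): v₀ = 0 m/s, a = 1.4 m/s².
v = v₀ + at → t = (5 − 0) / 1.4 = 3.57 s
v² = v₀² + 2aΔx → Δx = (5² − 0²)/(2·1.4) = 8.93 m

Phase 2 (constant speed): v₀ = 5.00 m/s, a = 0 m/s².
v = v₀ + at = 5.00 + (0)(11) = 5.00 m/s
Δx = v₀t + ½at² = 5.00·11 + 0.5·0·11² = 55.0 m

Phase 3 (decelerating): v₀ = 5.00 m/s, a = -1.7 m/s².
v = v₀ + at → t = (0 − 5.00) / -1.7 = 2.94 s
v² = v₀² + 2aΔx → Δx = (0² − 5.00²)/(2·-1.7) = 7.35 m
Distance in phase 3 = 7.35 m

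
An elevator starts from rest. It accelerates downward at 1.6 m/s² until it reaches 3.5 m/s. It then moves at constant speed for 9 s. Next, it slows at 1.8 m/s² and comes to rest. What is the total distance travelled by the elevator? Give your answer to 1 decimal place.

38.7 m

Phase 1 (accelerating): v₀ = 0 m/s, a = 1.6 m/s².
v = v₀ + at → t = (3.5 − 0) / 1.6 = 2.19 s
v² = v₀² + 2aΔx → Δx = (3.5² − 0²)/(2·1.6) = 3.83 m

Phase 2 (constant speed): v₀ = 3.50 m/s, a = 0 m/s².
v = v₀ + at = 3.50 + (0)(9) = 3.50 m/s
Δx = v₀t + ½at² = 3.50·9 + 0.5·0·9² = 31.5 m

Phase 3 (decelerating): v₀ = 3.50 m/s, a = -1.8 m/s².
v = v₀ + at → t = (0 − 3.50) / -1.8 = 1.94 s
v² = v₀² + 2aΔx → Δx = (0² − 3.50²)/(2·-1.8) = 3.40 m
Total distance = 3.83 + 31.5 + 3.40 = 38.7 m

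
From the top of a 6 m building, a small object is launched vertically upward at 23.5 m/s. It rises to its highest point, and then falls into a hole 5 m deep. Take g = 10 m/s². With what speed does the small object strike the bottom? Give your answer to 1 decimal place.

Phase 1 (rising): v₀ = 23.5 m/s, a = -10 m/s².
v = v₀ + at → t = (0 − 23.5) / -10 = 2.35 s
v² = v₀² + 2aΔx → Δx = (0² − 23.5²)/(2·-10) = 27.6 m

Phase 2 (falling): v₀ = 0 m/s, a = -10 m/s².
Falls 38.6 m from rest: t = √(2·38.6/10) = 2.78 s; v = g·t = 27.8 m/s.
Final speed = 27.8 m/s

27.8 m/s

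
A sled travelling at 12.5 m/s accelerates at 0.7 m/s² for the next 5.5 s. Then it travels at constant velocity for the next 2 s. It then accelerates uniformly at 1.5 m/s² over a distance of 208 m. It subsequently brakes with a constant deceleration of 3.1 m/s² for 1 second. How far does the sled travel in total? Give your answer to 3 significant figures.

Phase 1 (accelerating): v₀ = 12.5 m/s, a = 0.7 m/s².
v = v₀ + at = 12.5 + (0.7)(5.5) = 16.4 m/s
Δx = v₀t + ½at² = 12.5·5.5 + 0.5·0.7·5.5² = 79.3 m

Phase 2 (constant speed): v₀ = 16.4 m/s, a = 0 m/s².
v = v₀ + at = 16.4 + (0)(2) = 16.4 m/s
Δx = v₀t + ½at² = 16.4·2 + 0.5·0·2² = 32.7 m

Phase 3 (accelerating): v₀ = 16.4 m/s, a = 1.5 m/s².
v² = v₀² + 2aΔx = 16.4² + 2·1.5·208 = 891 → v = 29.9 m/s
t = (v − v₀)/a = (29.9 − 16.4)/1.5 = 9.00 s

Phase 4 (decelerating): v₀ = 29.9 m/s, a = -3.1 m/s².
v = v₀ + at = 29.9 + (-3.1)(1) = 26.8 m/s
Δx = v₀t + ½at² = 29.9·1 + 0.5·-3.1·1² = 28.3 m
Total distance = 79.3 + 32.7 + 208 + 28.3 = 348 m

348 m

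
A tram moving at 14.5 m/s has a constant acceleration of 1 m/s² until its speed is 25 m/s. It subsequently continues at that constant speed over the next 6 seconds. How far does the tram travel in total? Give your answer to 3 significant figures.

Phase 1 (accelerating): v₀ = 14.5 m/s, a = 1 m/s².
v = v₀ + at → t = (25 − 14.5) / 1 = 10.5 s
v² = v₀² + 2aΔx → Δx = (25² − 14.5²)/(2·1) = 207 m

Phase 2 (constant speed): v₀ = 25.0 m/s, a = 0 m/s².
v = v₀ + at = 25.0 + (0)(6) = 25.0 m/s
Δx = v₀t + ½at² = 25.0·6 + 0.5·0·6² = 150 m
Total distance = 207 + 150 = 357 m

357 m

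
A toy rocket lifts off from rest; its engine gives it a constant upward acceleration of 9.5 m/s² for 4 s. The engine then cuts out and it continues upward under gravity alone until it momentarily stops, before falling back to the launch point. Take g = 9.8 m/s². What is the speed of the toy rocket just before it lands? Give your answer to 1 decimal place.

54.2 m/s

Phase 1 (powered ascent): v₀ = 0 m/s, a = 9.5 m/s².
v = v₀ + at = 0 + (9.5)(4) = 38.0 m/s
Δx = v₀t + ½at² = 0·4 + 0.5·9.5·4² = 76.0 m

Phase 2 (coasting upward): v₀ = 38.0 m/s, a = -9.8 m/s².
v = v₀ + at → t = (0 − 38.0) / -9.8 = 3.88 s
v² = v₀² + 2aΔx → Δx = (0² − 38.0²)/(2·-9.8) = 73.7 m

Phase 3 (free fall): v₀ = 0 m/s, a = -9.8 m/s².
Falls 150 m from rest: t = √(2·150/9.8) = 5.53 s; v = g·t = 54.2 m/s.
Impact speed = 54.2 m/s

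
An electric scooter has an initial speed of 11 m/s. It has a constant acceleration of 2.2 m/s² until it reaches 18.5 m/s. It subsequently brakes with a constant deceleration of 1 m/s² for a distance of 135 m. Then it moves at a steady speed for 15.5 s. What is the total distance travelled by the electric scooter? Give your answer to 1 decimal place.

317.0 m

Phase 1 (accelerating): v₀ = 11.0 m/s, a = 2.2 m/s².
v = v₀ + at → t = (18.5 − 11.0) / 2.2 = 3.41 s
v² = v₀² + 2aΔx → Δx = (18.5² − 11.0²)/(2·2.2) = 50.3 m

Phase 2 (decelerating): v₀ = 18.5 m/s, a = -1 m/s².
v² = v₀² + 2aΔx = 18.5² + 2·-1·135 = 72.2 → v = 8.50 m/s
t = (v − v₀)/a = (8.50 − 18.5)/-1 = 10.0 s

Phase 3 (constant speed): v₀ = 8.50 m/s, a = 0 m/s².
v = v₀ + at = 8.50 + (0)(15.5) = 8.50 m/s
Δx = v₀t + ½at² = 8.50·15.5 + 0.5·0·15.5² = 132 m
Total distance = 50.3 + 135 + 132 = 317 m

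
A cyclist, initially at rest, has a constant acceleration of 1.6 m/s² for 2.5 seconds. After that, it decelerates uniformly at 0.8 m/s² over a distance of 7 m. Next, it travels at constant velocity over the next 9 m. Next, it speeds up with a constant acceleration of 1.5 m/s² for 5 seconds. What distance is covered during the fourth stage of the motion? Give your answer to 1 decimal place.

Phase 1 (accelerating): v₀ = 0 m/s, a = 1.6 m/s².
v = v₀ + at = 0 + (1.6)(2.5) = 4.00 m/s
Δx = v₀t + ½at² = 0·2.5 + 0.5·1.6·2.5² = 5.00 m

Phase 2 (decelerating): v₀ = 4.00 m/s, a = -0.8 m/s².
v² = v₀² + 2aΔx = 4.00² + 2·-0.8·7 = 4.80 → v = 2.19 m/s
t = (v − v₀)/a = (2.19 − 4.00)/-0.8 = 2.26 s

Phase 3 (constant speed): v₀ = 2.19 m/s, a = 0 m/s².
Constant speed: t = d/v = 9/2.19 = 4.11 s

Phase 4 (accelerating): v₀ = 2.19 m/s, a = 1.5 m/s².
v = v₀ + at = 2.19 + (1.5)(5) = 9.69 m/s
Δx = v₀t + ½at² = 2.19·5 + 0.5·1.5·5² = 29.7 m
Distance in phase 4 = 29.7 m

29.7 m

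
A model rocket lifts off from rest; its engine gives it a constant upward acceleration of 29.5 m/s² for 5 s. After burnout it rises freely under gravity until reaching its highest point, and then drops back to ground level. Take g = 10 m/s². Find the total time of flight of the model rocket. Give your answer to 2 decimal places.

Phase 1 (powered ascent): v₀ = 0 m/s, a = 29.5 m/s².
v = v₀ + at = 0 + (29.5)(5) = 148 m/s
Δx = v₀t + ½at² = 0·5 + 0.5·29.5·5² = 369 m

Phase 2 (coasting upward): v₀ = 148 m/s, a = -10 m/s².
v = v₀ + at → t = (0 − 148) / -10 = 14.8 s
v² = v₀² + 2aΔx → Δx = (0² − 148²)/(2·-10) = 1090 m

Phase 3 (free fall): v₀ = 0 m/s, a = -10 m/s².
Falls 1460 m from rest: t = √(2·1460/10) = 17.1 s; v = g·t = 171 m/s.
Total time = 5.00 + 14.8 + 17.1 = 36.8 s

36.82 s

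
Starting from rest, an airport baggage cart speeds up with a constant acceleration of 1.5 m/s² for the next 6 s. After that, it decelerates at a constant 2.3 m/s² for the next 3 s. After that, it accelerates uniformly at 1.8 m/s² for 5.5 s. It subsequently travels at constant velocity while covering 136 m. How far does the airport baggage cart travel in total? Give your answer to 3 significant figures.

Phase 1 (accelerating): v₀ = 0 m/s, a = 1.5 m/s².
v = v₀ + at = 0 + (1.5)(6) = 9.00 m/s
Δx = v₀t + ½at² = 0·6 + 0.5·1.5·6² = 27.0 m

Phase 2 (decelerating): v₀ = 9.00 m/s, a = -2.3 m/s².
v = v₀ + at = 9.00 + (-2.3)(3) = 2.10 m/s
Δx = v₀t + ½at² = 9.00·3 + 0.5·-2.3·3² = 16.6 m

Phase 3 (accelerating): v₀ = 2.10 m/s, a = 1.8 m/s².
v = v₀ + at = 2.10 + (1.8)(5.5) = 12.0 m/s
Δx = v₀t + ½at² = 2.10·5.5 + 0.5·1.8·5.5² = 38.8 m

Phase 4 (constant speed): v₀ = 12.0 m/s, a = 0 m/s².
Constant speed: t = d/v = 136/12.0 = 11.3 s
Total distance = 27.0 + 16.6 + 38.8 + 136 = 218 m

218 m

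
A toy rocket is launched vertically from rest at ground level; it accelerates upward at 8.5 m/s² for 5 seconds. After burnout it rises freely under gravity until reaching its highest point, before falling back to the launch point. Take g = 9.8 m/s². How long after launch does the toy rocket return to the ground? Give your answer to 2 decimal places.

15.70 s

Phase 1 (powered ascent): v₀ = 0 m/s, a = 8.5 m/s².
v = v₀ + at = 0 + (8.5)(5) = 42.5 m/s
Δx = v₀t + ½at² = 0·5 + 0.5·8.5·5² = 106 m

Phase 2 (coasting upward): v₀ = 42.5 m/s, a = -9.8 m/s².
v = v₀ + at → t = (0 − 42.5) / -9.8 = 4.34 s
v² = v₀² + 2aΔx → Δx = (0² − 42.5²)/(2·-9.8) = 92.2 m

Phase 3 (free fall): v₀ = 0 m/s, a = -9.8 m/s².
Falls 198 m from rest: t = √(2·198/9.8) = 6.36 s; v = g·t = 62.4 m/s.
Total time = 5.00 + 4.34 + 6.36 = 15.7 s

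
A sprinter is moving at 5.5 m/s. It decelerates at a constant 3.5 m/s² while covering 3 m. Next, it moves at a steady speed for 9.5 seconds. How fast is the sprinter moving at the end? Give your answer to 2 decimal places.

3.04 m/s

Phase 1 (decelerating): v₀ = 5.50 m/s, a = -3.5 m/s².
v² = v₀² + 2aΔx = 5.50² + 2·-3.5·3 = 9.25 → v = 3.04 m/s
t = (v − v₀)/a = (3.04 − 5.50)/-3.5 = 0.702 s

Phase 2 (constant speed): v₀ = 3.04 m/s, a = 0 m/s².
v = v₀ + at = 3.04 + (0)(9.5) = 3.04 m/s
Δx = v₀t + ½at² = 3.04·9.5 + 0.5·0·9.5² = 28.9 m
Final speed = 3.04 m/s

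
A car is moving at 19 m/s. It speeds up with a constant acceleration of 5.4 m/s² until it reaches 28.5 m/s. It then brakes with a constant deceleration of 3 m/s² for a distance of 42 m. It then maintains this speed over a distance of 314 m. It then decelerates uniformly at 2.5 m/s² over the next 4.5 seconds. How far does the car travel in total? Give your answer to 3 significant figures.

Phase 1 (accelerating): v₀ = 19.0 m/s, a = 5.4 m/s².
v = v₀ + at → t = (28.5 − 19.0) / 5.4 = 1.76 s
v² = v₀² + 2aΔx → Δx = (28.5² − 19.0²)/(2·5.4) = 41.8 m

Phase 2 (decelerating): v₀ = 28.5 m/s, a = -3 m/s².
v² = v₀² + 2aΔx = 28.5² + 2·-3·42 = 560 → v = 23.7 m/s
t = (v − v₀)/a = (23.7 − 28.5)/-3 = 1.61 s

Phase 3 (constant speed): v₀ = 23.7 m/s, a = 0 m/s².
Constant speed: t = d/v = 314/23.7 = 13.3 s

Phase 4 (decelerating): v₀ = 23.7 m/s, a = -2.5 m/s².
v = v₀ + at = 23.7 + (-2.5)(4.5) = 12.4 m/s
Δx = v₀t + ½at² = 23.7·4.5 + 0.5·-2.5·4.5² = 81.2 m
Total distance = 41.8 + 42.0 + 314 + 81.2 = 479 m

479 m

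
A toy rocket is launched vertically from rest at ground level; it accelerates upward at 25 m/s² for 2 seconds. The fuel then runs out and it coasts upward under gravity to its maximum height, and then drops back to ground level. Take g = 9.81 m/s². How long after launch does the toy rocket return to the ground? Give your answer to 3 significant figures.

Phase 1 (powered ascent): v₀ = 0 m/s, a = 25 m/s².
v = v₀ + at = 0 + (25)(2) = 50.0 m/s
Δx = v₀t + ½at² = 0·2 + 0.5·25·2² = 50.0 m

Phase 2 (coasting upward): v₀ = 50.0 m/s, a = -9.81 m/s².
v = v₀ + at → t = (0 − 50.0) / -9.81 = 5.10 s
v² = v₀² + 2aΔx → Δx = (0² − 50.0²)/(2·-9.81) = 127 m

Phase 3 (free fall): v₀ = 0 m/s, a = -9.81 m/s².
Falls 177 m from rest: t = √(2·177/9.81) = 6.01 s; v = g·t = 59.0 m/s.
Total time = 2.00 + 5.10 + 6.01 = 13.1 s

13.1 s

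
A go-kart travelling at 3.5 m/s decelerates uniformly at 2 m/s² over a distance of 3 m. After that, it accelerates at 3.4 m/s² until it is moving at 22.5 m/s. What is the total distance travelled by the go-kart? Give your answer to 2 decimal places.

Phase 1 (decelerating): v₀ = 3.50 m/s, a = -2 m/s².
v² = v₀² + 2aΔx = 3.50² + 2·-2·3 = 0.250 → v = 0.500 m/s
t = (v − v₀)/a = (0.500 − 3.50)/-2 = 1.50 s

Phase 2 (accelerating): v₀ = 0.500 m/s, a = 3.4 m/s².
v = v₀ + at → t = (22.5 − 0.500) / 3.4 = 6.47 s
v² = v₀² + 2aΔx → Δx = (22.5² − 0.500²)/(2·3.4) = 74.4 m
Total distance = 3.00 + 74.4 = 77.4 m

77.41 m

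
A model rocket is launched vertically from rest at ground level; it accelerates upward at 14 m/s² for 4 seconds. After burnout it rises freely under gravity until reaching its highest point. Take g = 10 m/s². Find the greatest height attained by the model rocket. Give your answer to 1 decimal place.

Phase 1 (powered ascent): v₀ = 0 m/s, a = 14 m/s².
v = v₀ + at = 0 + (14)(4) = 56.0 m/s
Δx = v₀t + ½at² = 0·4 + 0.5·14·4² = 112 m

Phase 2 (coasting upward): v₀ = 56.0 m/s, a = -10 m/s².
v = v₀ + at → t = (0 − 56.0) / -10 = 5.60 s
v² = v₀² + 2aΔx → Δx = (0² − 56.0²)/(2·-10) = 157 m
Maximum height = 112 + 157 = 269 m

268.8 m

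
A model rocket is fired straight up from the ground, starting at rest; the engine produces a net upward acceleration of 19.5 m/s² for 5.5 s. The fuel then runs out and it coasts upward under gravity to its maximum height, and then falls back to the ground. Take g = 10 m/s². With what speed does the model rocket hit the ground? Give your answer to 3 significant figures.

Phase 1 (powered ascent): v₀ = 0 m/s, a = 19.5 m/s².
v = v₀ + at = 0 + (19.5)(5.5) = 107 m/s
Δx = v₀t + ½at² = 0·5.5 + 0.5·19.5·5.5² = 295 m

Phase 2 (coasting upward): v₀ = 107 m/s, a = -10 m/s².
v = v₀ + at → t = (0 − 107) / -10 = 10.7 s
v² = v₀² + 2aΔx → Δx = (0² − 107²)/(2·-10) = 575 m

Phase 3 (free fall): v₀ = 0 m/s, a = -10 m/s².
Falls 870 m from rest: t = √(2·870/10) = 13.2 s; v = g·t = 132 m/s.
Impact speed = 132 m/s

132 m/s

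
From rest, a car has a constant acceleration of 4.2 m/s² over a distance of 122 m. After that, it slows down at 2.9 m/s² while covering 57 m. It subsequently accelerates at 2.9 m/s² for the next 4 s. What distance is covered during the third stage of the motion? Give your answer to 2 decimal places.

128.59 m

Phase 1 (accelerating): v₀ = 0 m/s, a = 4.2 m/s².
v² = v₀² + 2aΔx = 0² + 2·4.2·122 = 1020 → v = 32.0 m/s
t = (v − v₀)/a = (32.0 − 0)/4.2 = 7.62 s

Phase 2 (decelerating): v₀ = 32.0 m/s, a = -2.9 m/s².
v² = v₀² + 2aΔx = 32.0² + 2·-2.9·57 = 694 → v = 26.3 m/s
t = (v − v₀)/a = (26.3 − 32.0)/-2.9 = 1.95 s

Phase 3 (accelerating): v₀ = 26.3 m/s, a = 2.9 m/s².
v = v₀ + at = 26.3 + (2.9)(4) = 37.9 m/s
Δx = v₀t + ½at² = 26.3·4 + 0.5·2.9·4² = 129 m
Distance in phase 3 = 129 m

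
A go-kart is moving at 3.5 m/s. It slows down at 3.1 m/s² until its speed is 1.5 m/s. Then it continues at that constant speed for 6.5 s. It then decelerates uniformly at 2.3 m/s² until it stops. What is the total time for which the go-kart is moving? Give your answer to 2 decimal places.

7.80 s

Phase 1 (decelerating): v₀ = 3.50 m/s, a = -3.1 m/s².
v = v₀ + at → t = (1.5 − 3.50) / -3.1 = 0.645 s
v² = v₀² + 2aΔx → Δx = (1.5² − 3.50²)/(2·-3.1) = 1.61 m

Phase 2 (constant speed): v₀ = 1.50 m/s, a = 0 m/s².
v = v₀ + at = 1.50 + (0)(6.5) = 1.50 m/s
Δx = v₀t + ½at² = 1.50·6.5 + 0.5·0·6.5² = 9.75 m

Phase 3 (decelerating): v₀ = 1.50 m/s, a = -2.3 m/s².
v = v₀ + at → t = (0 − 1.50) / -2.3 = 0.652 s
v² = v₀² + 2aΔx → Δx = (0² − 1.50²)/(2·-2.3) = 0.489 m
Total time = 0.645 + 6.50 + 0.652 = 7.80 s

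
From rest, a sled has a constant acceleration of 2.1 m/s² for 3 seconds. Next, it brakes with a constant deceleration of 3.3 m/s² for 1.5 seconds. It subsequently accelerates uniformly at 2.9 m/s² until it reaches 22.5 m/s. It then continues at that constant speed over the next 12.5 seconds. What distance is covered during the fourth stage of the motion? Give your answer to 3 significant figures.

Phase 1 (accelerating): v₀ = 0 m/s, a = 2.1 m/s².
v = v₀ + at = 0 + (2.1)(3) = 6.30 m/s
Δx = v₀t + ½at² = 0·3 + 0.5·2.1·3² = 9.45 m

Phase 2 (decelerating): v₀ = 6.30 m/s, a = -3.3 m/s².
v = v₀ + at = 6.30 + (-3.3)(1.5) = 1.35 m/s
Δx = v₀t + ½at² = 6.30·1.5 + 0.5·-3.3·1.5² = 5.74 m

Phase 3 (accelerating): v₀ = 1.35 m/s, a = 2.9 m/s².
v = v₀ + at → t = (22.5 − 1.35) / 2.9 = 7.29 s
v² = v₀² + 2aΔx → Δx = (22.5² − 1.35²)/(2·2.9) = 87.0 m

Phase 4 (constant speed): v₀ = 22.5 m/s, a = 0 m/s².
v = v₀ + at = 22.5 + (0)(12.5) = 22.5 m/s
Δx = v₀t + ½at² = 22.5·12.5 + 0.5·0·12.5² = 281 m
Distance in phase 4 = 281 m

281 m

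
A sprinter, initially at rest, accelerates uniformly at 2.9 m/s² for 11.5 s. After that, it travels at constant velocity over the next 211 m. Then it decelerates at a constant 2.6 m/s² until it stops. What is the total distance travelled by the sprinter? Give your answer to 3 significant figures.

617 m

Phase 1 (accelerating): v₀ = 0 m/s, a = 2.9 m/s².
v = v₀ + at = 0 + (2.9)(11.5) = 33.4 m/s
Δx = v₀t + ½at² = 0·11.5 + 0.5·2.9·11.5² = 192 m

Phase 2 (constant speed): v₀ = 33.4 m/s, a = 0 m/s².
Constant speed: t = d/v = 211/33.4 = 6.33 s

Phase 3 (decelerating): v₀ = 33.4 m/s, a = -2.6 m/s².
v = v₀ + at → t = (0 − 33.4) / -2.6 = 12.8 s
v² = v₀² + 2aΔx → Δx = (0² − 33.4²)/(2·-2.6) = 214 m
Total distance = 192 + 211 + 214 = 617 m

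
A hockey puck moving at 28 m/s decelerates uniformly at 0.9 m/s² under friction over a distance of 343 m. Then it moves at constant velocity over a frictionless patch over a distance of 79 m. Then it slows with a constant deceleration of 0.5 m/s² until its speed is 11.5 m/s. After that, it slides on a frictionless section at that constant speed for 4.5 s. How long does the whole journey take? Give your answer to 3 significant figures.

30.2 s

Phase 1 (decelerating): v₀ = 28.0 m/s, a = -0.9 m/s².
v² = v₀² + 2aΔx = 28.0² + 2·-0.9·343 = 167 → v = 12.9 m/s
t = (v − v₀)/a = (12.9 − 28.0)/-0.9 = 16.8 s

Phase 2 (constant speed): v₀ = 12.9 m/s, a = 0 m/s².
Constant speed: t = d/v = 79/12.9 = 6.12 s

Phase 3 (decelerating): v₀ = 12.9 m/s, a = -0.5 m/s².
v = v₀ + at → t = (11.5 − 12.9) / -0.5 = 2.81 s
v² = v₀² + 2aΔx → Δx = (11.5² − 12.9²)/(2·-0.5) = 34.4 m

Phase 4 (constant speed): v₀ = 11.5 m/s, a = 0 m/s².
v = v₀ + at = 11.5 + (0)(4.5) = 11.5 m/s
Δx = v₀t + ½at² = 11.5·4.5 + 0.5·0·4.5² = 51.8 m
Total time = 16.8 + 6.12 + 2.81 + 4.50 = 30.2 s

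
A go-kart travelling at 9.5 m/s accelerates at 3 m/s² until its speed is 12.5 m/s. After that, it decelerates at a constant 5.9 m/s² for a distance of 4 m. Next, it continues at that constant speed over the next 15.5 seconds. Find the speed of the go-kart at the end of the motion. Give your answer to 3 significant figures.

10.4 m/s

Phase 1 (accelerating): v₀ = 9.50 m/s, a = 3 m/s².
v = v₀ + at → t = (12.5 − 9.50) / 3 = 1.00 s
v² = v₀² + 2aΔx → Δx = (12.5² − 9.50²)/(2·3) = 11.0 m

Phase 2 (decelerating): v₀ = 12.5 m/s, a = -5.9 m/s².
v² = v₀² + 2aΔx = 12.5² + 2·-5.9·4 = 109 → v = 10.4 m/s
t = (v − v₀)/a = (10.4 − 12.5)/-5.9 = 0.349 s

Phase 3 (constant speed): v₀ = 10.4 m/s, a = 0 m/s².
v = v₀ + at = 10.4 + (0)(15.5) = 10.4 m/s
Δx = v₀t + ½at² = 10.4·15.5 + 0.5·0·15.5² = 162 m
Final speed = 10.4 m/s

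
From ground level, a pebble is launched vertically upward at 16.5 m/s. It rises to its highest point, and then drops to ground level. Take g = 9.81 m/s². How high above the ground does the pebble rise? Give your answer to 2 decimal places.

13.88 m

Phase 1 (rising): v₀ = 16.5 m/s, a = -9.81 m/s².
v = v₀ + at → t = (0 − 16.5) / -9.81 = 1.68 s
v² = v₀² + 2aΔx → Δx = (0² − 16.5²)/(2·-9.81) = 13.9 m
Maximum height = 13.9 m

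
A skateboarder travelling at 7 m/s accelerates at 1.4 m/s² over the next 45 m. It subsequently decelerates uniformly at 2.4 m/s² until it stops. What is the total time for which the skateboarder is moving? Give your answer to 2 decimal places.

9.96 s

Phase 1 (accelerating): v₀ = 7.00 m/s, a = 1.4 m/s².
v² = v₀² + 2aΔx = 7.00² + 2·1.4·45 = 175 → v = 13.2 m/s
t = (v − v₀)/a = (13.2 − 7.00)/1.4 = 4.45 s

Phase 2 (decelerating): v₀ = 13.2 m/s, a = -2.4 m/s².
v = v₀ + at → t = (0 − 13.2) / -2.4 = 5.51 s
v² = v₀² + 2aΔx → Δx = (0² − 13.2²)/(2·-2.4) = 36.5 m
Total time = 4.45 + 5.51 = 9.96 s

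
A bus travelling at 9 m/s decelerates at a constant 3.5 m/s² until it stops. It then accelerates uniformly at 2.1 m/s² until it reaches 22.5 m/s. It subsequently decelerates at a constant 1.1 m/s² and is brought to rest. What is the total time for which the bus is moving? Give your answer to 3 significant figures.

33.7 s

Phase 1 (decelerating): v₀ = 9.00 m/s, a = -3.5 m/s².
v = v₀ + at → t = (0 − 9.00) / -3.5 = 2.57 s
v² = v₀² + 2aΔx → Δx = (0² − 9.00²)/(2·-3.5) = 11.6 m

Phase 2 (accelerating): v₀ = 0 m/s, a = 2.1 m/s².
v = v₀ + at → t = (22.5 − 0) / 2.1 = 10.7 s
v² = v₀² + 2aΔx → Δx = (22.5² − 0²)/(2·2.1) = 121 m

Phase 3 (decelerating): v₀ = 22.5 m/s, a = -1.1 m/s².
v = v₀ + at → t = (0 − 22.5) / -1.1 = 20.5 s
v² = v₀² + 2aΔx → Δx = (0² − 22.5²)/(2·-1.1) = 230 m
Total time = 2.57 + 10.7 + 20.5 = 33.7 s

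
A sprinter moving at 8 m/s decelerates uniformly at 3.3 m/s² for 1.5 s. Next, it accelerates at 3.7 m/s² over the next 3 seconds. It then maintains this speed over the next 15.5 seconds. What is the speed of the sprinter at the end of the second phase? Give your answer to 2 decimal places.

Phase 1 (decelerating): v₀ = 8.00 m/s, a = -3.3 m/s².
v = v₀ + at = 8.00 + (-3.3)(1.5) = 3.05 m/s
Δx = v₀t + ½at² = 8.00·1.5 + 0.5·-3.3·1.5² = 8.29 m

Phase 2 (accelerating): v₀ = 3.05 m/s, a = 3.7 m/s².
v = v₀ + at = 3.05 + (3.7)(3) = 14.2 m/s
Δx = v₀t + ½at² = 3.05·3 + 0.5·3.7·3² = 25.8 m
Speed at end of phase 2 = 14.2 m/s

14.15 m/s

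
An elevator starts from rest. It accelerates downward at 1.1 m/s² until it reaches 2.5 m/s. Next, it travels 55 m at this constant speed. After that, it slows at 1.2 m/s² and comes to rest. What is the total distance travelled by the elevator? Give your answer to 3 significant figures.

Phase 1 (accelerating): v₀ = 0 m/s, a = 1.1 m/s².
v = v₀ + at → t = (2.5 − 0) / 1.1 = 2.27 s
v² = v₀² + 2aΔx → Δx = (2.5² − 0²)/(2·1.1) = 2.84 m

Phase 2 (constant speed): v₀ = 2.50 m/s, a = 0 m/s².
Constant speed: t = d/v = 55/2.50 = 22.0 s

Phase 3 (decelerating): v₀ = 2.50 m/s, a = -1.2 m/s².
v = v₀ + at → t = (0 − 2.50) / -1.2 = 2.08 s
v² = v₀² + 2aΔx → Δx = (0² − 2.50²)/(2·-1.2) = 2.60 m
Total distance = 2.84 + 55.0 + 2.60 = 60.4 m

60.4 m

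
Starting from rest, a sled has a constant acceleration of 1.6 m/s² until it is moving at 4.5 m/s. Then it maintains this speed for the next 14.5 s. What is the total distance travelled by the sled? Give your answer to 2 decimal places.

Phase 1 (accelerating): v₀ = 0 m/s, a = 1.6 m/s².
v = v₀ + at → t = (4.5 − 0) / 1.6 = 2.81 s
v² = v₀² + 2aΔx → Δx = (4.5² − 0²)/(2·1.6) = 6.33 m

Phase 2 (constant speed): v₀ = 4.50 m/s, a = 0 m/s².
v = v₀ + at = 4.50 + (0)(14.5) = 4.50 m/s
Δx = v₀t + ½at² = 4.50·14.5 + 0.5·0·14.5² = 65.2 m
Total distance = 6.33 + 65.2 = 71.6 m

71.58 m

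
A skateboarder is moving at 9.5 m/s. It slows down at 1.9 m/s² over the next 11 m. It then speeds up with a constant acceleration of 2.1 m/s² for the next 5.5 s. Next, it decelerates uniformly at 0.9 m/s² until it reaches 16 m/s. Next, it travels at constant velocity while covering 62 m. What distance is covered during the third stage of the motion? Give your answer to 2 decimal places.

48.13 m

Phase 1 (decelerating): v₀ = 9.50 m/s, a = -1.9 m/s².
v² = v₀² + 2aΔx = 9.50² + 2·-1.9·11 = 48.5 → v = 6.96 m/s
t = (v − v₀)/a = (6.96 − 9.50)/-1.9 = 1.34 s

Phase 2 (accelerating): v₀ = 6.96 m/s, a = 2.1 m/s².
v = v₀ + at = 6.96 + (2.1)(5.5) = 18.5 m/s
Δx = v₀t + ½at² = 6.96·5.5 + 0.5·2.1·5.5² = 70.0 m

Phase 3 (decelerating): v₀ = 18.5 m/s, a = -0.9 m/s².
v = v₀ + at → t = (16 − 18.5) / -0.9 = 2.79 s
v² = v₀² + 2aΔx → Δx = (16² − 18.5²)/(2·-0.9) = 48.1 m
Distance in phase 3 = 48.1 m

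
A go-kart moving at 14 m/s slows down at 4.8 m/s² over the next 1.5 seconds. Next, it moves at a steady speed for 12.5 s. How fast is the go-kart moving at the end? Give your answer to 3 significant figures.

Phase 1 (decelerating): v₀ = 14.0 m/s, a = -4.8 m/s².
v = v₀ + at = 14.0 + (-4.8)(1.5) = 6.80 m/s
Δx = v₀t + ½at² = 14.0·1.5 + 0.5·-4.8·1.5² = 15.6 m

Phase 2 (constant speed): v₀ = 6.80 m/s, a = 0 m/s².
v = v₀ + at = 6.80 + (0)(12.5) = 6.80 m/s
Δx = v₀t + ½at² = 6.80·12.5 + 0.5·0·12.5² = 85.0 m
Final speed = 6.80 m/s

6.80 m/s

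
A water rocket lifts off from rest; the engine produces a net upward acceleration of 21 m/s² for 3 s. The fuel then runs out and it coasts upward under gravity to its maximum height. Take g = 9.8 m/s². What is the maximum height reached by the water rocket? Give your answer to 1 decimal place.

297.0 m

Phase 1 (powered ascent): v₀ = 0 m/s, a = 21 m/s².
v = v₀ + at = 0 + (21)(3) = 63.0 m/s
Δx = v₀t + ½at² = 0·3 + 0.5·21·3² = 94.5 m

Phase 2 (coasting upward): v₀ = 63.0 m/s, a = -9.8 m/s².
v = v₀ + at → t = (0 − 63.0) / -9.8 = 6.43 s
v² = v₀² + 2aΔx → Δx = (0² − 63.0²)/(2·-9.8) = 202 m
Maximum height = 94.5 + 202 = 297 m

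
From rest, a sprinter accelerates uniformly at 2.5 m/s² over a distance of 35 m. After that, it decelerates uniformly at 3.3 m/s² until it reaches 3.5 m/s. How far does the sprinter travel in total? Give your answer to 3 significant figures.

59.7 m

Phase 1 (accelerating): v₀ = 0 m/s, a = 2.5 m/s².
v² = v₀² + 2aΔx = 0² + 2·2.5·35 = 175 → v = 13.2 m/s
t = (v − v₀)/a = (13.2 − 0)/2.5 = 5.29 s

Phase 2 (decelerating): v₀ = 13.2 m/s, a = -3.3 m/s².
v = v₀ + at → t = (3.5 − 13.2) / -3.3 = 2.95 s
v² = v₀² + 2aΔx → Δx = (3.5² − 13.2²)/(2·-3.3) = 24.7 m
Total distance = 35.0 + 24.7 = 59.7 m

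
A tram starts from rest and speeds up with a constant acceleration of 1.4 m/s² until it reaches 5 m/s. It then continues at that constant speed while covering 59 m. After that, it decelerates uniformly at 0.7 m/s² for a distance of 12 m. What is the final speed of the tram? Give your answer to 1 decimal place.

Phase 1 (accelerating): v₀ = 0 m/s, a = 1.4 m/s².
v = v₀ + at → t = (5 − 0) / 1.4 = 3.57 s
v² = v₀² + 2aΔx → Δx = (5² − 0²)/(2·1.4) = 8.93 m

Phase 2 (constant speed): v₀ = 5.00 m/s, a = 0 m/s².
Constant speed: t = d/v = 59/5.00 = 11.8 s

Phase 3 (decelerating): v₀ = 5.00 m/s, a = -0.7 m/s².
v² = v₀² + 2aΔx = 5.00² + 2·-0.7·12 = 8.20 → v = 2.86 m/s
t = (v − v₀)/a = (2.86 − 5.00)/-0.7 = 3.05 s
Final speed = 2.86 m/s

2.9 m/s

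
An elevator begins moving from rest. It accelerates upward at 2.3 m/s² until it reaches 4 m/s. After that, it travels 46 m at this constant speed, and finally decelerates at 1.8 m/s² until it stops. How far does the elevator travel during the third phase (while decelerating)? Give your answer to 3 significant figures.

4.44 m

Phase 1 (accelerating): v₀ = 0 m/s, a = 2.3 m/s².
v = v₀ + at → t = (4 − 0) / 2.3 = 1.74 s
v² = v₀² + 2aΔx → Δx = (4² − 0²)/(2·2.3) = 3.48 m

Phase 2 (constant speed): v₀ = 4.00 m/s, a = 0 m/s².
Constant speed: t = d/v = 46/4.00 = 11.5 s

Phase 3 (decelerating): v₀ = 4.00 m/s, a = -1.8 m/s².
v = v₀ + at → t = (0 − 4.00) / -1.8 = 2.22 s
v² = v₀² + 2aΔx → Δx = (0² − 4.00²)/(2·-1.8) = 4.44 m
Distance in phase 3 = 4.44 m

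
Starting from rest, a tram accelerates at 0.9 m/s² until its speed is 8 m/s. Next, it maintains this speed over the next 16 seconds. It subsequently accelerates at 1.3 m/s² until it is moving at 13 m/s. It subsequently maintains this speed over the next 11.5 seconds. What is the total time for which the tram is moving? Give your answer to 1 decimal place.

40.2 s

Phase 1 (accelerating): v₀ = 0 m/s, a = 0.9 m/s².
v = v₀ + at → t = (8 − 0) / 0.9 = 8.89 s
v² = v₀² + 2aΔx → Δx = (8² − 0²)/(2·0.9) = 35.6 m

Phase 2 (constant speed): v₀ = 8.00 m/s, a = 0 m/s².
v = v₀ + at = 8.00 + (0)(16) = 8.00 m/s
Δx = v₀t + ½at² = 8.00·16 + 0.5·0·16² = 128 m

Phase 3 (accelerating): v₀ = 8.00 m/s, a = 1.3 m/s².
v = v₀ + at → t = (13 − 8.00) / 1.3 = 3.85 s
v² = v₀² + 2aΔx → Δx = (13² − 8.00²)/(2·1.3) = 40.4 m

Phase 4 (constant speed): v₀ = 13.0 m/s, a = 0 m/s².
v = v₀ + at = 13.0 + (0)(11.5) = 13.0 m/s
Δx = v₀t + ½at² = 13.0·11.5 + 0.5·0·11.5² = 150 m
Total time = 8.89 + 16.0 + 3.85 + 11.5 = 40.2 s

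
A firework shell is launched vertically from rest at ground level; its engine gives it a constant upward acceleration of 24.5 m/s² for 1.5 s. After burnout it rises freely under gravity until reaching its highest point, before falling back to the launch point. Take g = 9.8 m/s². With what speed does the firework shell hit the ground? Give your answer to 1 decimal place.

43.5 m/s

Phase 1 (powered ascent): v₀ = 0 m/s, a = 24.5 m/s².
v = v₀ + at = 0 + (24.5)(1.5) = 36.8 m/s
Δx = v₀t + ½at² = 0·1.5 + 0.5·24.5·1.5² = 27.6 m

Phase 2 (coasting upward): v₀ = 36.8 m/s, a = -9.8 m/s².
v = v₀ + at → t = (0 − 36.8) / -9.8 = 3.75 s
v² = v₀² + 2aΔx → Δx = (0² − 36.8²)/(2·-9.8) = 68.9 m

Phase 3 (free fall): v₀ = 0 m/s, a = -9.8 m/s².
Falls 96.5 m from rest: t = √(2·96.5/9.8) = 4.44 s; v = g·t = 43.5 m/s.
Impact speed = 43.5 m/s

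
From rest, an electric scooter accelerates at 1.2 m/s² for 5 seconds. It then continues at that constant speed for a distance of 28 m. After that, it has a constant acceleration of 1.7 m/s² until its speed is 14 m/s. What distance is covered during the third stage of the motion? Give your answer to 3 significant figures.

Phase 1 (accelerating): v₀ = 0 m/s, a = 1.2 m/s².
v = v₀ + at = 0 + (1.2)(5) = 6.00 m/s
Δx = v₀t + ½at² = 0·5 + 0.5·1.2·5² = 15.0 m

Phase 2 (constant speed): v₀ = 6.00 m/s, a = 0 m/s².
Constant speed: t = d/v = 28/6.00 = 4.67 s

Phase 3 (accelerating): v₀ = 6.00 m/s, a = 1.7 m/s².
v = v₀ + at → t = (14 − 6.00) / 1.7 = 4.71 s
v² = v₀² + 2aΔx → Δx = (14² − 6.00²)/(2·1.7) = 47.1 m
Distance in phase 3 = 47.1 m

47.1 m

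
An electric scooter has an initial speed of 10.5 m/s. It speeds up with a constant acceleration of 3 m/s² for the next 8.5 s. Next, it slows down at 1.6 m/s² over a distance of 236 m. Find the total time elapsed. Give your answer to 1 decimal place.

Phase 1 (accelerating): v₀ = 10.5 m/s, a = 3 m/s².
v = v₀ + at = 10.5 + (3)(8.5) = 36.0 m/s
Δx = v₀t + ½at² = 10.5·8.5 + 0.5·3·8.5² = 198 m

Phase 2 (decelerating): v₀ = 36.0 m/s, a = -1.6 m/s².
v² = v₀² + 2aΔx = 36.0² + 2·-1.6·236 = 541 → v = 23.3 m/s
t = (v − v₀)/a = (23.3 − 36.0)/-1.6 = 7.97 s
Total time = 8.50 + 7.97 = 16.5 s

16.5 s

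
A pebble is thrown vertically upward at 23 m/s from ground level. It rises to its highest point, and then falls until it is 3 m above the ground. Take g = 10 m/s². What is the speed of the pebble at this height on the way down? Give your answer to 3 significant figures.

Phase 1 (rising): v₀ = 23.0 m/s, a = -10 m/s².
v = v₀ + at → t = (0 − 23.0) / -10 = 2.30 s
v² = v₀² + 2aΔx → Δx = (0² − 23.0²)/(2·-10) = 26.4 m

Phase 2 (falling): v₀ = 0 m/s, a = -10 m/s².
Falls 23.4 m from rest: t = √(2·23.4/10) = 2.17 s; v = g·t = 21.7 m/s.
Final speed = 21.7 m/s

21.7 m/s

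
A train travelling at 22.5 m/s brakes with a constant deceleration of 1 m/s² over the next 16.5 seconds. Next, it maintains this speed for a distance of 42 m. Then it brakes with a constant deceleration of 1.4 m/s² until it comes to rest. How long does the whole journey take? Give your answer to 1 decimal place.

Phase 1 (decelerating): v₀ = 22.5 m/s, a = -1 m/s².
v = v₀ + at = 22.5 + (-1)(16.5) = 6.00 m/s
Δx = v₀t + ½at² = 22.5·16.5 + 0.5·-1·16.5² = 235 m

Phase 2 (constant speed): v₀ = 6.00 m/s, a = 0 m/s².
Constant speed: t = d/v = 42/6.00 = 7.00 s

Phase 3 (decelerating): v₀ = 6.00 m/s, a = -1.4 m/s².
v = v₀ + at → t = (0 − 6.00) / -1.4 = 4.29 s
v² = v₀² + 2aΔx → Δx = (0² − 6.00²)/(2·-1.4) = 12.9 m
Total time = 16.5 + 7.00 + 4.29 = 27.8 s

27.8 s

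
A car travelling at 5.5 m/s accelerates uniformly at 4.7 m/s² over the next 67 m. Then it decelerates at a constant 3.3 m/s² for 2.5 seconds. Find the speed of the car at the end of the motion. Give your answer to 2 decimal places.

Phase 1 (accelerating): v₀ = 5.50 m/s, a = 4.7 m/s².
v² = v₀² + 2aΔx = 5.50² + 2·4.7·67 = 660 → v = 25.7 m/s
t = (v − v₀)/a = (25.7 − 5.50)/4.7 = 4.30 s

Phase 2 (decelerating): v₀ = 25.7 m/s, a = -3.3 m/s².
v = v₀ + at = 25.7 + (-3.3)(2.5) = 17.4 m/s
Δx = v₀t + ½at² = 25.7·2.5 + 0.5·-3.3·2.5² = 53.9 m
Final speed = 17.4 m/s

17.44 m/s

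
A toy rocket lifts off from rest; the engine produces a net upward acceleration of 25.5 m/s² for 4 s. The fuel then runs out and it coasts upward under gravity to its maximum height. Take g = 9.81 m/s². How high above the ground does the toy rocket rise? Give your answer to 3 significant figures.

734 m

Phase 1 (powered ascent): v₀ = 0 m/s, a = 25.5 m/s².
v = v₀ + at = 0 + (25.5)(4) = 102 m/s
Δx = v₀t + ½at² = 0·4 + 0.5·25.5·4² = 204 m

Phase 2 (coasting upward): v₀ = 102 m/s, a = -9.81 m/s².
v = v₀ + at → t = (0 − 102) / -9.81 = 10.4 s
v² = v₀² + 2aΔx → Δx = (0² − 102²)/(2·-9.81) = 530 m
Maximum height = 204 + 530 = 734 m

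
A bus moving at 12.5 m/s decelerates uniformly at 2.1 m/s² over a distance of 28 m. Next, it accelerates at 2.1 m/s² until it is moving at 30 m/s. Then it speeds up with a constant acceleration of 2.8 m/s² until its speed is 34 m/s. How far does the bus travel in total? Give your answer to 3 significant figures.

279 m

Phase 1 (decelerating): v₀ = 12.5 m/s, a = -2.1 m/s².
v² = v₀² + 2aΔx = 12.5² + 2·-2.1·28 = 38.6 → v = 6.22 m/s
t = (v − v₀)/a = (6.22 − 12.5)/-2.1 = 2.99 s

Phase 2 (accelerating): v₀ = 6.22 m/s, a = 2.1 m/s².
v = v₀ + at → t = (30 − 6.22) / 2.1 = 11.3 s
v² = v₀² + 2aΔx → Δx = (30² − 6.22²)/(2·2.1) = 205 m

Phase 3 (accelerating): v₀ = 30.0 m/s, a = 2.8 m/s².
v = v₀ + at → t = (34 − 30.0) / 2.8 = 1.43 s
v² = v₀² + 2aΔx → Δx = (34² − 30.0²)/(2·2.8) = 45.7 m
Total distance = 28.0 + 205 + 45.7 = 279 m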